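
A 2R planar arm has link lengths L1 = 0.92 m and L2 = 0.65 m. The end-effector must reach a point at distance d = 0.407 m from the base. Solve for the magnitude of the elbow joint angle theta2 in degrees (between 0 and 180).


cos(th2) = (d^2 - L1^2 - L2^2)/(2*L1*L2) = (0.407^2 - 0.92^2 - 0.65^2)/(2*0.92*0.65) = -0.92245067
th2 = acos(-0.92245067) = 157.2870 deg

157.2870 degrees


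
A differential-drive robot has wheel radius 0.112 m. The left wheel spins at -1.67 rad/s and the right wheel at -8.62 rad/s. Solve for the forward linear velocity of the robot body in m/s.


v = r*(wR + wL)/2 = 0.112*(-8.62 + -1.67)/2 = -0.5762

-0.5762 m/s


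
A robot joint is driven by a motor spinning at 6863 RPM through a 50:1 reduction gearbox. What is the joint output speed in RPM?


omega_joint = omega_motor / N = 6863 / 50 = 137.2600

137.2600 RPM


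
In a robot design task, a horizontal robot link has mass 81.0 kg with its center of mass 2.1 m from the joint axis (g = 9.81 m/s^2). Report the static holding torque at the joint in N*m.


tau = m*g*L = 81.0 * 9.81 * 2.1 = 1668.6810

1668.6810 N*m


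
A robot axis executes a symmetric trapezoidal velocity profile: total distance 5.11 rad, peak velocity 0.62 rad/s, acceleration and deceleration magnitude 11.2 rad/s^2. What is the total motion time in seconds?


t_acc = v/a = 0.62/11.2 = 0.055357 s
d_acc = v^2/(2a) = 0.017161 rad (each ramp)
d_cruise = 5.11 - 2*0.017161 = 5.075678 rad
t_cruise = 5.075678/0.62 = 8.186577 s
t_total = 2*0.055357 + 8.186577 = 8.2973

8.2973 s


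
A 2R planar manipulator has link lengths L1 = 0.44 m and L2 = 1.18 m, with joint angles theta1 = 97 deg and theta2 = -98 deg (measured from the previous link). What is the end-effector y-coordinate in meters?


y = L1*sin(th1) + L2*sin(th1+th2) = 0.44*sin(97 deg) + 1.18*sin(-1 deg) = 0.4161

0.4161 m


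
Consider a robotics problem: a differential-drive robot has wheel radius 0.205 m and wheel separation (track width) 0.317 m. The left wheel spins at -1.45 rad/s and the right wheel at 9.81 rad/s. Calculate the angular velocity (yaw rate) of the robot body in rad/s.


omega = r*(wR - wL)/L = 0.205*(9.81 - (-1.45))/0.317 = 7.2817

7.2817 rad/s


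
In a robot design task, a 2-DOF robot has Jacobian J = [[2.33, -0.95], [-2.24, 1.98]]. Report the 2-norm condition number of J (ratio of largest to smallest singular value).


JJ^T eigenvalues: trace(JJ^T) = 15.2694, det(JJ^T) = det(J)^2 = 6.17721316
s_max^2 = (15.2694 + sqrt(208.44572372))/2 = 14.85352476
s_min^2 = (15.2694 - sqrt(208.44572372))/2 = 0.41587524
kappa = s_max/s_min = sqrt(14.85352476/0.41587524) = 5.9763

5.9763


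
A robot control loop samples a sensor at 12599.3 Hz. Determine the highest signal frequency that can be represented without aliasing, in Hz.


f_max = f_s/2 = 12599.3/2 = 6299.6500

6299.6500 Hz


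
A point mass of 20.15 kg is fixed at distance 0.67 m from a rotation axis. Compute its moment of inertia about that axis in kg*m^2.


I = m*r^2 = 20.15*0.67^2 = 9.0453

9.0453 kg*m^2


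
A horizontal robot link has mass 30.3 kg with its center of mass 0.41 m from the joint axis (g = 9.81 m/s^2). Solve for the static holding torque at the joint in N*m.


tau = m*g*L = 30.3 * 9.81 * 0.41 = 121.8696

121.8696 N*m


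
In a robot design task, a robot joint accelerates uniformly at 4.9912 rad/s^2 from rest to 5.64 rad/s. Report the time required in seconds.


t = delta_omega / alpha = 5.64 / 4.9912 = 1.1300

1.1300 s


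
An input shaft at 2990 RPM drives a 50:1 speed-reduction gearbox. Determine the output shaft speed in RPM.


omega_out = omega_in / N = 2990 / 50 = 59.8000

59.8000 RPM


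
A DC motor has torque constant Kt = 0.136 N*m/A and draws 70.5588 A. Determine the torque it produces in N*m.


tau = Kt * I = 0.136*70.5588 = 9.5960

9.5960 N*m


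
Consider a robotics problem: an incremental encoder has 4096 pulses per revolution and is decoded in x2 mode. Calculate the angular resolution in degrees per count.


resolution = 360 / (PPR * 2) = 360 / 8192 = 0.0439

0.0439 degrees


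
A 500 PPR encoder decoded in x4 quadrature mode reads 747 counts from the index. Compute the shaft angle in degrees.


angle = counts * 360 / (PPR*4) = 747 * 360 / 2000 = 134.4600

134.4600 degrees


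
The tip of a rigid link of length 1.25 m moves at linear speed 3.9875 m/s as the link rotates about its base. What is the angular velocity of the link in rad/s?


omega = v / L = 3.9875 / 1.25 = 3.1900

3.1900 rad/s


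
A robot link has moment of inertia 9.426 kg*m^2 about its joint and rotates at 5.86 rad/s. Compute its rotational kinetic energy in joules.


KE = (1/2)*I*omega^2 = 0.5*9.426*5.86^2 = 161.8425

161.8425 J


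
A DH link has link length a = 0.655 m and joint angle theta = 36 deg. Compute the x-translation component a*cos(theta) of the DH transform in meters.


a*cos(theta) = 0.655*cos(36 deg) = 0.5299

0.5299 m


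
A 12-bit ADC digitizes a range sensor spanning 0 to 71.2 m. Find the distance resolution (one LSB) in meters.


res = range / 2^n = 71.2/2^12 = 71.2/4096 = 0.0174

0.0174 m


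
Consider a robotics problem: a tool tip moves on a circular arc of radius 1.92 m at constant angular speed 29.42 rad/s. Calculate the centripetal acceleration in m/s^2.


a_c = omega^2 * r = 29.42^2 * 1.92 = 1661.8299

1661.8299 m/s^2


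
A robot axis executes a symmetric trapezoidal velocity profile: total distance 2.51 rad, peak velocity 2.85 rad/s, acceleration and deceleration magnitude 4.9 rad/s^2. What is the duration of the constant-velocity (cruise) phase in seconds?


t_acc = v/a = 0.581633 s, d_acc = v^2/(2a) = 0.828827 rad each
d_cruise = 2.51 - 2*0.828827 = 0.852346 rad
t_cruise = d_cruise/v = 0.852346/2.85 = 0.2991

0.2991 s


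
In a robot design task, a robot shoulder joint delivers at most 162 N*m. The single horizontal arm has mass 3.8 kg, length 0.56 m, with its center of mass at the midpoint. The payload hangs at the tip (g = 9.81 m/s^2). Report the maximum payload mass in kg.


tau_arm = m_arm*g*(L/2) = 3.8*9.81*0.56/2 = 10.4378 N*m
tau_payload = tau_max - tau_arm = 162 - 10.4378 = 151.5622
m_payload = tau_payload / (g*L) = 151.5622 / (9.81*0.56) = 27.5889

27.5889 kg


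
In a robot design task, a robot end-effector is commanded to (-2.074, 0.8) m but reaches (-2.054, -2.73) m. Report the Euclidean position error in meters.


dx = -2.054 - (-2.074) = 0.0200, dy = -2.73 - (0.8) = -3.5300
err = sqrt(0.000400 + 12.460900) = 3.5301

3.5301 m


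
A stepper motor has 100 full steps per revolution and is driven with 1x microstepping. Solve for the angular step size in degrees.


step = 360/(100*1) = 360/100 = 3.6000

3.6000 degrees


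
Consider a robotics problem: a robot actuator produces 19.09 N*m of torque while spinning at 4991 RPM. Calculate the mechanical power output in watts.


omega = 4991 * 2*pi/60 = 522.656298 rad/s
P = tau * omega = 19.09 * 522.656298 = 9977.5087

9977.5087 W


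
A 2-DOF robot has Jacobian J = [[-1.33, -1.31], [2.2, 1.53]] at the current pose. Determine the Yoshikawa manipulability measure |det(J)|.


det(J) = -1.33*1.53 - (-1.31)*(2.2) = 0.8471
|det(J)| = 0.8471

0.8471


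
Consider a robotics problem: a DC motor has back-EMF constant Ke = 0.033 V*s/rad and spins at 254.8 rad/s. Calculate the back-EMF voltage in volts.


V_emf = Ke * omega = 0.033*254.8 = 8.4084

8.4084 V


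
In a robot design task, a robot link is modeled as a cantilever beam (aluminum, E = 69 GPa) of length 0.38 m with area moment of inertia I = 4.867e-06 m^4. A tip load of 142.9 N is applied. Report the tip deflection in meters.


delta = F*L^3/(3*E*I) = 142.9*0.38^3/(3*6.900e+10*4.867e-06)
      = 7.8412088/1007469 = 7.7831e-06

7.7831e-06 m


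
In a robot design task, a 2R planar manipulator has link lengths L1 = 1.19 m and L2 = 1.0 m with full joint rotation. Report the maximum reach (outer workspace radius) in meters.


r_max = L1 + L2 = 1.19 + 1.0 = 2.1900

2.1900 m


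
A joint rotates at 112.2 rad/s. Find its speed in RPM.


RPM = 112.2 * 60/(2*pi) = 1071.4311

1071.4311 RPM


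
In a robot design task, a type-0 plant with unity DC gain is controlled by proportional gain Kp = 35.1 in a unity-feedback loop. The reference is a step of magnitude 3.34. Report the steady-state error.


e_ss = R/(1 + Kp) = 3.34/(1 + 35.1) = 3.34/36.1000 = 0.0925

0.0925


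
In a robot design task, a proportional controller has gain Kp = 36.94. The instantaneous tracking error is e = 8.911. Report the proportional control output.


u_P = Kp * e = 36.94 * 8.911 = 329.1723

329.1723


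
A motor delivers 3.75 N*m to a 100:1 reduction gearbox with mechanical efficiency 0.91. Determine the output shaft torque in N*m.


tau_out = tau_in * N * eta = 3.75 * 100 * 0.91 = 341.2500

341.2500 N*m


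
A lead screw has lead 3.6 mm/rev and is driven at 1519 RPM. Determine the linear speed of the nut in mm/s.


v = lead * (RPM/60) = 3.6*1519/60 = 91.1400

91.1400 mm/s


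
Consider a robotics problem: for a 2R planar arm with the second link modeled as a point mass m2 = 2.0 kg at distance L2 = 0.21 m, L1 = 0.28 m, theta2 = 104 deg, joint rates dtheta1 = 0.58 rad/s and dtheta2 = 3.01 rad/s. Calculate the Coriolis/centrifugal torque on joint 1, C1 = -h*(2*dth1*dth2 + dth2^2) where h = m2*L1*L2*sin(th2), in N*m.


h = m2*L1*L2*sin(th2) = 2.0*0.28*0.21*sin(104 deg) = 0.114107
C1 = -h*(2*0.58*3.01 + 3.01^2) = -0.114107*12.5517 = -1.4322

-1.4322 N*m


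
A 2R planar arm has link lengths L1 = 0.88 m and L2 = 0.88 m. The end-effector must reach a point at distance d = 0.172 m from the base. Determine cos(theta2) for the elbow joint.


cos(th2) = (d^2 - L1^2 - L2^2)/(2*L1*L2) = (0.172^2 - 0.88^2 - 0.88^2)/(2*0.88*0.88) = -0.9809

-0.9809


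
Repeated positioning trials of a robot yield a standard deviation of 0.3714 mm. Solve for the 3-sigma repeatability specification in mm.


repeatability = 3*sigma = 3*0.3714 = 1.1142

1.1142 mm


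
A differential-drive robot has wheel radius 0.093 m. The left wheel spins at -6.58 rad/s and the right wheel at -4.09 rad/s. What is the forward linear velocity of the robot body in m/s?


v = r*(wR + wL)/2 = 0.093*(-4.09 + -6.58)/2 = -0.4962

-0.4962 m/s


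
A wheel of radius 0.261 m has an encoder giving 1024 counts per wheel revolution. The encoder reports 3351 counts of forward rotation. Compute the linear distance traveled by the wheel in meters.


revs = 3351/1024 = 3.272461
d = revs * 2*pi*r = 3.272461 * 2*pi*0.261 = 5.3665

5.3665 m


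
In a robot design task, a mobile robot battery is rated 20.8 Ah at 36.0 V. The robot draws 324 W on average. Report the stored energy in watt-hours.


E = capacity * V = 20.8*36.0 = 748.8000

748.8000 Wh


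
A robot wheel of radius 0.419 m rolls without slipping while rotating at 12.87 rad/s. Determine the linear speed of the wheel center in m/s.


v = omega * r = 12.87 * 0.419 = 5.3925

5.3925 m/s


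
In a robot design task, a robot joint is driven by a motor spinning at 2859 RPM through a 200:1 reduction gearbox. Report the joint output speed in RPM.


omega_joint = omega_motor / N = 2859 / 200 = 14.2950

14.2950 RPM


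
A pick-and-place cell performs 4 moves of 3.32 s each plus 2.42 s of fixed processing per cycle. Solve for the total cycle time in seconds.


T = 4*3.32 + 2.42 = 15.7000

15.7000 s


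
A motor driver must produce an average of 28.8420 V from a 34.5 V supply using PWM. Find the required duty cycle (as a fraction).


D = V_avg/V_supply = 28.8420/34.5 = 0.8360

0.8360


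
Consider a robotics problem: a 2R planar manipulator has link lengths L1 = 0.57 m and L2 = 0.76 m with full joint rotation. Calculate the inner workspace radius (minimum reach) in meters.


r_min = |L1 - L2| = |0.57 - 0.76| = 0.1900

0.1900 m


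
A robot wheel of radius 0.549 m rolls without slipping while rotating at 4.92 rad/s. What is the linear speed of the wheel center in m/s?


v = omega * r = 4.92 * 0.549 = 2.7011

2.7011 m/s


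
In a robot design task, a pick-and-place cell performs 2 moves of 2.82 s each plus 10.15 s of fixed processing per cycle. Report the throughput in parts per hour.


T_cycle = 2*2.82 + 10.15 = 15.7900 s
rate = 3600/T = 227.9924

227.9924 parts/hour


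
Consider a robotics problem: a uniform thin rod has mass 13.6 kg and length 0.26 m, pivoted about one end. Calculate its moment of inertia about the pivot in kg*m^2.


I = (1/3)*m*L^2 = (1/3)*13.6*0.26^2 = 0.3065

0.3065 kg*m^2


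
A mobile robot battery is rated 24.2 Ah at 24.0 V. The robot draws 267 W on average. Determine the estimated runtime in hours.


E = 24.2*24.0 = 580.8000 Wh
t = E/P = 580.8000/267 = 2.1753

2.1753 hours


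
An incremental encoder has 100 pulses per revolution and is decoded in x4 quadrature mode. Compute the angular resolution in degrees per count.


resolution = 360 / (PPR * 4) = 360 / 400 = 0.9000

0.9000 degrees


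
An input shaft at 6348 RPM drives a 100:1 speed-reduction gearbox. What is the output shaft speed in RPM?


omega_out = omega_in / N = 6348 / 100 = 63.4800

63.4800 RPM


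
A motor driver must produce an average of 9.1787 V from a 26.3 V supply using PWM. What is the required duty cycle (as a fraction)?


D = V_avg/V_supply = 9.1787/26.3 = 0.3490

0.3490


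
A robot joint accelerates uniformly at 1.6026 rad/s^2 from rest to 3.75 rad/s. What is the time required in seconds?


t = delta_omega / alpha = 3.75 / 1.6026 = 2.3399

2.3399 s


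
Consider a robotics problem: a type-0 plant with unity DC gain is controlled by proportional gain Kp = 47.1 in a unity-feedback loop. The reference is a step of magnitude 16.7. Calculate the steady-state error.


e_ss = R/(1 + Kp) = 16.7/(1 + 47.1) = 16.7/48.1000 = 0.3472

0.3472


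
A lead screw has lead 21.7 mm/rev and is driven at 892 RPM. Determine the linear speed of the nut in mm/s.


v = lead * (RPM/60) = 21.7*892/60 = 322.6067

322.6067 mm/s


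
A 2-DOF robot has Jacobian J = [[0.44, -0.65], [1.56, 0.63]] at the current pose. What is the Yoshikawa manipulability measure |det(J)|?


det(J) = 0.44*0.63 - (-0.65)*(1.56) = 1.2912
|det(J)| = 1.2912

1.2912


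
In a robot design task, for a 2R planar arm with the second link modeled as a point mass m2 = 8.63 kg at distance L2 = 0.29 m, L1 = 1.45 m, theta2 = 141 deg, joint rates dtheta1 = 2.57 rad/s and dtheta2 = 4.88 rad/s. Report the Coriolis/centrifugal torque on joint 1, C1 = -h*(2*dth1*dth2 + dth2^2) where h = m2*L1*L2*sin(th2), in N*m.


h = m2*L1*L2*sin(th2) = 8.63*1.45*0.29*sin(141 deg) = 2.283750
C1 = -h*(2*2.57*4.88 + 4.88^2) = -2.283750*48.8976 = -111.6699

-111.6699 N*m


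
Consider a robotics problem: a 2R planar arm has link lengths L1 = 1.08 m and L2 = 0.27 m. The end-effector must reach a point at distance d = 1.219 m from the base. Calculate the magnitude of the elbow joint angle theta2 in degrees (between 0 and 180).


cos(th2) = (d^2 - L1^2 - L2^2)/(2*L1*L2) = (1.219^2 - 1.08^2 - 0.27^2)/(2*1.08*0.27) = 0.42294410
th2 = acos(0.42294410) = 64.9794 deg

64.9794 degrees


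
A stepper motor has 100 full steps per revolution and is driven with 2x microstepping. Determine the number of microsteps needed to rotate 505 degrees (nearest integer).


step_size = 360/(100*2) = 360/200 = 1.800000 deg
n = 505/(360/200) = 505*200/360 = 280.5556 -> 281

281 steps


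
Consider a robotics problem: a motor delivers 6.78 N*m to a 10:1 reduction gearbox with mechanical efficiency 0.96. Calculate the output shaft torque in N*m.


tau_out = tau_in * N * eta = 6.78 * 10 * 0.96 = 65.0880

65.0880 N*m


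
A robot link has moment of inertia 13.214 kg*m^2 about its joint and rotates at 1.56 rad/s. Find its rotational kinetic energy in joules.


KE = (1/2)*I*omega^2 = 0.5*13.214*1.56^2 = 16.0788

16.0788 J


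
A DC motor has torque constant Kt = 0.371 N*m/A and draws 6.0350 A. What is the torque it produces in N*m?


tau = Kt * I = 0.371*6.0350 = 2.2390

2.2390 N*m


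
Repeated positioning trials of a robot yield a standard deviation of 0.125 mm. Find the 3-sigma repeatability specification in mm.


repeatability = 3*sigma = 3*0.125 = 0.3750

0.3750 mm


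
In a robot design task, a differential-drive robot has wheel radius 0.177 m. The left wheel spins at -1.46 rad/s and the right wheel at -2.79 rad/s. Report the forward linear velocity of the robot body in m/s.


v = r*(wR + wL)/2 = 0.177*(-2.79 + -1.46)/2 = -0.3761

-0.3761 m/s


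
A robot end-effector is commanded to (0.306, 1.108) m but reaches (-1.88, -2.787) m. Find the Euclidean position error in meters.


dx = -1.88 - (0.306) = -2.1860, dy = -2.787 - (1.108) = -3.8950
err = sqrt(4.778596 + 15.171025) = 4.4665

4.4665 m


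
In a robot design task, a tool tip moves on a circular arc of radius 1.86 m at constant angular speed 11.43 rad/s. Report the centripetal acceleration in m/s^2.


a_c = omega^2 * r = 11.43^2 * 1.86 = 242.9995

242.9995 m/s^2


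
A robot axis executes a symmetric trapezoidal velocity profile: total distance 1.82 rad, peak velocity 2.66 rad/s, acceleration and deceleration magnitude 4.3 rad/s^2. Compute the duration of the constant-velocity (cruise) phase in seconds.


t_acc = v/a = 0.618605 s, d_acc = v^2/(2a) = 0.822744 rad each
d_cruise = 1.82 - 2*0.822744 = 0.174512 rad
t_cruise = d_cruise/v = 0.174512/2.66 = 0.0656

0.0656 s


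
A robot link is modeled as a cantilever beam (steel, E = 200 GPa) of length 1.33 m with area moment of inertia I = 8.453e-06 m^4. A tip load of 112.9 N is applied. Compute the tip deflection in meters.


delta = F*L^3/(3*E*I) = 112.9*1.33^3/(3*2.000e+11*8.453e-06)
      = 265.6127173/5071800 = 5.2371e-05

5.2371e-05 m


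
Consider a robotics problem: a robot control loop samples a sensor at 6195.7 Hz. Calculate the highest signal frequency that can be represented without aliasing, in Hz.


f_max = f_s/2 = 6195.7/2 = 3097.8500

3097.8500 Hz


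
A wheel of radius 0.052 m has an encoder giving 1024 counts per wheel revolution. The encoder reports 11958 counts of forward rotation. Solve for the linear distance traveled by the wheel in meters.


revs = 11958/1024 = 11.677734
d = revs * 2*pi*r = 11.677734 * 2*pi*0.052 = 3.8154

3.8154 m


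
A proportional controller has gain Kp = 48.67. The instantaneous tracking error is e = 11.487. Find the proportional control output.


u_P = Kp * e = 48.67 * 11.487 = 559.0723

559.0723


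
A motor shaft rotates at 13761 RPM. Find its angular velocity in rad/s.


omega = 13761 * 2*pi/60 = 1441.0486

1441.0486 rad/s


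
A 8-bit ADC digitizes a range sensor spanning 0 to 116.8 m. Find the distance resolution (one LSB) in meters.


res = range / 2^n = 116.8/2^8 = 116.8/256 = 0.4562

0.4562 m


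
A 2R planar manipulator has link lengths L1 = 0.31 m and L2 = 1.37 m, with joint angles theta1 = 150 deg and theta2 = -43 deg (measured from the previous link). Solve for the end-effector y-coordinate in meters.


y = L1*sin(th1) + L2*sin(th1+th2) = 0.31*sin(150 deg) + 1.37*sin(107 deg) = 1.4651

1.4651 m


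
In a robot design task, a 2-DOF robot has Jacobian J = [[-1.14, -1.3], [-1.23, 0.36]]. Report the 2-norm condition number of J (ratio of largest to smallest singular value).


JJ^T eigenvalues: trace(JJ^T) = 4.6321, det(JJ^T) = det(J)^2 = 4.03768836
s_max^2 = (4.6321 + sqrt(5.30559697))/2 = 3.46774408
s_min^2 = (4.6321 - sqrt(5.30559697))/2 = 1.16435592
kappa = s_max/s_min = sqrt(3.46774408/1.16435592) = 1.7258

1.7258


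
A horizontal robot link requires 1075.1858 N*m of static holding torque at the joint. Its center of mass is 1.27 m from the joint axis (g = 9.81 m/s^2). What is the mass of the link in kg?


m = tau / (g*L) = 1075.1858 / (9.81 * 1.27) = 86.3000

86.3000 kg


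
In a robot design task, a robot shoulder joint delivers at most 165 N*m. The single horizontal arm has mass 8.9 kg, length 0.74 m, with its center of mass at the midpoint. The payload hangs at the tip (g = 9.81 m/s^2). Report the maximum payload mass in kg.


tau_arm = m_arm*g*(L/2) = 8.9*9.81*0.74/2 = 32.3043 N*m
tau_payload = tau_max - tau_arm = 165 - 32.3043 = 132.6957
m_payload = tau_payload / (g*L) = 132.6957 / (9.81*0.74) = 18.2792

18.2792 kg


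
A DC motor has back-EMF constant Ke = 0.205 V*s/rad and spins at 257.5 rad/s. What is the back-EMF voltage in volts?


V_emf = Ke * omega = 0.205*257.5 = 52.7875

52.7875 V


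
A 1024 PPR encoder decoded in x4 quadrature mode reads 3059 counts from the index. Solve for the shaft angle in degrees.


angle = counts * 360 / (PPR*4) = 3059 * 360 / 4096 = 268.8574

268.8574 degrees


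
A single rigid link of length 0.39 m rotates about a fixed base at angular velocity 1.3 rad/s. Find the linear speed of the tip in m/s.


v = L*omega = 0.39 * 1.3 = 0.5070

0.5070 m/s


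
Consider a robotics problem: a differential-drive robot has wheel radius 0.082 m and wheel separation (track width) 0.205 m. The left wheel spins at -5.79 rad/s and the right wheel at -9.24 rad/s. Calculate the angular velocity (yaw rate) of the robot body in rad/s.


omega = r*(wR - wL)/L = 0.082*(-9.24 - (-5.79))/0.205 = -1.3800

-1.3800 rad/s


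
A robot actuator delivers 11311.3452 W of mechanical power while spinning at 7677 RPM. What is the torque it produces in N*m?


omega = 7677 * 2*pi/60 = 803.933560 rad/s
tau = P / omega = 11311.3452 / 803.933560 = 14.0700

14.0700 N*m


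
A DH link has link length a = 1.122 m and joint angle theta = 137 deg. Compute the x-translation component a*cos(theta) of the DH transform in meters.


a*cos(theta) = 1.122*cos(137 deg) = -0.8206

-0.8206 m


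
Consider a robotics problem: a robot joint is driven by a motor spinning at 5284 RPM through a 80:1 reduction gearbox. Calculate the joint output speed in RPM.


omega_joint = omega_motor / N = 5284 / 80 = 66.0500

66.0500 RPM


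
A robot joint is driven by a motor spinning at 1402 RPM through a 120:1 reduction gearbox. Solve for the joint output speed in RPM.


omega_joint = omega_motor / N = 1402 / 120 = 11.6833

11.6833 RPM


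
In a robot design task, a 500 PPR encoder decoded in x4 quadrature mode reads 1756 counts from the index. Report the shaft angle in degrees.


angle = counts * 360 / (PPR*4) = 1756 * 360 / 2000 = 316.0800

316.0800 degrees


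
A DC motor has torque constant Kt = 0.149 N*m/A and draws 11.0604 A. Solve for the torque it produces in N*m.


tau = Kt * I = 0.149*11.0604 = 1.6480

1.6480 N*m


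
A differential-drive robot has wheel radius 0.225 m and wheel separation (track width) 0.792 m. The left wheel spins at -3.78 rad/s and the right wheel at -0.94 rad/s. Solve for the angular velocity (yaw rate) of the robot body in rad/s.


omega = r*(wR - wL)/L = 0.225*(-0.94 - (-3.78))/0.792 = 0.8068

0.8068 rad/s


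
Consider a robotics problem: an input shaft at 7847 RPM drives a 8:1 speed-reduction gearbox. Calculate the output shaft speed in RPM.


omega_out = omega_in / N = 7847 / 8 = 980.8750

980.8750 RPM


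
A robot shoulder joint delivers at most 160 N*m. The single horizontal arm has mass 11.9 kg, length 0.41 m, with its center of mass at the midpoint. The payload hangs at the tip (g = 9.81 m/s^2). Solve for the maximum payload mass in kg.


tau_arm = m_arm*g*(L/2) = 11.9*9.81*0.41/2 = 23.9315 N*m
tau_payload = tau_max - tau_arm = 160 - 23.9315 = 136.0685
m_payload = tau_payload / (g*L) = 136.0685 / (9.81*0.41) = 33.8302

33.8302 kg


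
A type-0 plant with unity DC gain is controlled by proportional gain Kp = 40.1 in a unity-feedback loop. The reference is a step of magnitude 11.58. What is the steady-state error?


e_ss = R/(1 + Kp) = 11.58/(1 + 40.1) = 11.58/41.1000 = 0.2818

0.2818


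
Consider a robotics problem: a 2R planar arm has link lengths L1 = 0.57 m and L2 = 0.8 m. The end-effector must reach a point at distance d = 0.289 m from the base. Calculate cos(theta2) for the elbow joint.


cos(th2) = (d^2 - L1^2 - L2^2)/(2*L1*L2) = (0.289^2 - 0.57^2 - 0.8^2)/(2*0.57*0.8) = -0.9664

-0.9664


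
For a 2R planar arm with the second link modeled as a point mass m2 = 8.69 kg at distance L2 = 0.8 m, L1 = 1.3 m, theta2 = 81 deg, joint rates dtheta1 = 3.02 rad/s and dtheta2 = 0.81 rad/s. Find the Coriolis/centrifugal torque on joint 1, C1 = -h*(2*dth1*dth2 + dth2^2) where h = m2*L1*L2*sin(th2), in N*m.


h = m2*L1*L2*sin(th2) = 8.69*1.3*0.8*sin(81 deg) = 8.926332
C1 = -h*(2*3.02*0.81 + 0.81^2) = -8.926332*5.5485 = -49.5278

-49.5278 N*m


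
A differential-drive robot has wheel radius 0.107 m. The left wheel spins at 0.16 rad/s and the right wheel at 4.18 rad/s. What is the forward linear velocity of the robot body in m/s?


v = r*(wR + wL)/2 = 0.107*(4.18 + 0.16)/2 = 0.2322

0.2322 m/s


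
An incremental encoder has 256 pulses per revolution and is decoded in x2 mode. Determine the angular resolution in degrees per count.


resolution = 360 / (PPR * 2) = 360 / 512 = 0.7031

0.7031 degrees


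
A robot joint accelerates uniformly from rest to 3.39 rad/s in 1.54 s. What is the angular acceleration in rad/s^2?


alpha = delta_omega / t = 3.39 / 1.54 = 2.2013

2.2013 rad/s^2


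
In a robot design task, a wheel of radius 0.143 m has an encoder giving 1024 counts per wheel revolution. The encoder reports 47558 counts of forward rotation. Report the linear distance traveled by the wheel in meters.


revs = 47558/1024 = 46.443359
d = revs * 2*pi*r = 46.443359 * 2*pi*0.143 = 41.7291

41.7291 m


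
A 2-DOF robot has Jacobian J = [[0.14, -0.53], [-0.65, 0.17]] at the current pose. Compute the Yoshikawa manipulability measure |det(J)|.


det(J) = 0.14*0.17 - (-0.53)*(-0.65) = -0.3207
|det(J)| = 0.3207

0.3207


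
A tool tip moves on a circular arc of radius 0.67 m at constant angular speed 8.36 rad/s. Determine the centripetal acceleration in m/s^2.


a_c = omega^2 * r = 8.36^2 * 0.67 = 46.8260

46.8260 m/s^2


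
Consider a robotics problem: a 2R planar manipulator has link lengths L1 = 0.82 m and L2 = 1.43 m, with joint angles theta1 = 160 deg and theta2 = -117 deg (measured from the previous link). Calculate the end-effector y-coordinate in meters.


y = L1*sin(th1) + L2*sin(th1+th2) = 0.82*sin(160 deg) + 1.43*sin(43 deg) = 1.2557

1.2557 m


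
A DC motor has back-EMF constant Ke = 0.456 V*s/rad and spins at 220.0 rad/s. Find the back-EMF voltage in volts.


V_emf = Ke * omega = 0.456*220.0 = 100.3200

100.3200 V


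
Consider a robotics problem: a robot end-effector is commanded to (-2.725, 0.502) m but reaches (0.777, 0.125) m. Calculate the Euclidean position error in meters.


dx = 0.777 - (-2.725) = 3.5020, dy = 0.125 - (0.502) = -0.3770
err = sqrt(12.264004 + 0.142129) = 3.5222

3.5222 m


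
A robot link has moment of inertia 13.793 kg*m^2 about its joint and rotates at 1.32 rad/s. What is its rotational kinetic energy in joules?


KE = (1/2)*I*omega^2 = 0.5*13.793*1.32^2 = 12.0165

12.0165 J


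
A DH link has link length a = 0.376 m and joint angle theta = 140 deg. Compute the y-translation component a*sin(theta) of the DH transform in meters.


a*sin(theta) = 0.376*sin(140 deg) = 0.2417

0.2417 m


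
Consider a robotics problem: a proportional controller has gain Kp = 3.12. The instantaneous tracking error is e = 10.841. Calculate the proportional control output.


u_P = Kp * e = 3.12 * 10.841 = 33.8239

33.8239


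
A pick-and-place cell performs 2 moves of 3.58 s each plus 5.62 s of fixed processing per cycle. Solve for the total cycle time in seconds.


T = 2*3.58 + 5.62 = 12.7800

12.7800 s


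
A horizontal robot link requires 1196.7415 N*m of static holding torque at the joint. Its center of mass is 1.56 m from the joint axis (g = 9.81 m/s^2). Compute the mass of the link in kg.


m = tau / (g*L) = 1196.7415 / (9.81 * 1.56) = 78.2000

78.2000 kg


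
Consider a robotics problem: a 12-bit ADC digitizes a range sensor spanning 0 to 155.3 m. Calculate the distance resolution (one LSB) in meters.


res = range / 2^n = 155.3/2^12 = 155.3/4096 = 0.0379

0.0379 m


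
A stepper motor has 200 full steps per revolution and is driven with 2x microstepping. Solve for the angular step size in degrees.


step = 360/(200*2) = 360/400 = 0.9000

0.9000 degrees


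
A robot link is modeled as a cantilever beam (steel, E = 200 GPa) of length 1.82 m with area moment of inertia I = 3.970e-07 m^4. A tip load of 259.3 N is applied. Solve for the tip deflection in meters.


delta = F*L^3/(3*E*I) = 259.3*1.82^3/(3*2.000e+11*3.970e-07)
      = 1563.2076824/238200 = 0.0066

0.0066 m


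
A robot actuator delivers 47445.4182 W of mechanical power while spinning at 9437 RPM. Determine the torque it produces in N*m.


omega = 9437 * 2*pi/60 = 988.240329 rad/s
tau = P / omega = 47445.4182 / 988.240329 = 48.0100

48.0100 N*m


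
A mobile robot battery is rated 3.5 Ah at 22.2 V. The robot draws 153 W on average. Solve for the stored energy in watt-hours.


E = capacity * V = 3.5*22.2 = 77.7000

77.7000 Wh


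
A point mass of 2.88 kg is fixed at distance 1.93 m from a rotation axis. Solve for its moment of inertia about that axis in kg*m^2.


I = m*r^2 = 2.88*1.93^2 = 10.7277

10.7277 kg*m^2


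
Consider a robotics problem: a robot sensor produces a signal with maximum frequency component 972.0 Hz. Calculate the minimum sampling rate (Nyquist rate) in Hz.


f_s,min = 2*f_max = 2*972.0 = 1944.0000

1944.0000 Hz


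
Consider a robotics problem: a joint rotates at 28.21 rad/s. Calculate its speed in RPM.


RPM = 28.21 * 60/(2*pi) = 269.3857

269.3857 RPM


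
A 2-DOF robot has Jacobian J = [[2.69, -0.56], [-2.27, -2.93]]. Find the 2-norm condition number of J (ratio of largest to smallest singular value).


JJ^T eigenvalues: trace(JJ^T) = 21.2875, det(JJ^T) = det(J)^2 = 83.77557841
s_max^2 = (21.2875 + sqrt(118.05534261))/2 = 16.07641377
s_min^2 = (21.2875 - sqrt(118.05534261))/2 = 5.21108623
kappa = s_max/s_min = sqrt(16.07641377/5.21108623) = 1.7564

1.7564


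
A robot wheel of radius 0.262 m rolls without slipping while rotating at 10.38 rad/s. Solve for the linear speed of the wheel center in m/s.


v = omega * r = 10.38 * 0.262 = 2.7196

2.7196 m/s


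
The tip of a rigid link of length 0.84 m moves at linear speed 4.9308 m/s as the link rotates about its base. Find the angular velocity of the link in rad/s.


omega = v / L = 4.9308 / 0.84 = 5.8700

5.8700 rad/s


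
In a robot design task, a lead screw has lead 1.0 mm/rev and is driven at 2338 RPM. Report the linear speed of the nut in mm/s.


v = lead * (RPM/60) = 1.0*2338/60 = 38.9667

38.9667 mm/s


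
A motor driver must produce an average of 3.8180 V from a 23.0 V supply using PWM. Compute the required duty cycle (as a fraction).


D = V_avg/V_supply = 3.8180/23.0 = 0.1660

0.1660


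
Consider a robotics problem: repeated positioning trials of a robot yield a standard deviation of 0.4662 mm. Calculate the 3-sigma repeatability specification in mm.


repeatability = 3*sigma = 3*0.4662 = 1.3986

1.3986 mm


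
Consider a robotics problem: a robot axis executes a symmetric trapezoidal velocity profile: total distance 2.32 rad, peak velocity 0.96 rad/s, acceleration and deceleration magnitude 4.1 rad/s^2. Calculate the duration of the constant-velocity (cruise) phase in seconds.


t_acc = v/a = 0.234146 s, d_acc = v^2/(2a) = 0.112390 rad each
d_cruise = 2.32 - 2*0.112390 = 2.095220 rad
t_cruise = d_cruise/v = 2.095220/0.96 = 2.1825

2.1825 s


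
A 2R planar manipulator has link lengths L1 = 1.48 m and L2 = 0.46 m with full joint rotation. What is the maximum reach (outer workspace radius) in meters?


r_max = L1 + L2 = 1.48 + 0.46 = 1.9400

1.9400 m


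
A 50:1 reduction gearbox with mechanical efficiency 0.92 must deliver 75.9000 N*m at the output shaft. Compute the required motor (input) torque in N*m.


tau_in = tau_out / (N * eta) = 75.9000 / (50 * 0.92) = 1.6500

1.6500 N*m


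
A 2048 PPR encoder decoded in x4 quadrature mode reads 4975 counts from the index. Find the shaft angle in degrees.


angle = counts * 360 / (PPR*4) = 4975 * 360 / 8192 = 218.6279

218.6279 degrees


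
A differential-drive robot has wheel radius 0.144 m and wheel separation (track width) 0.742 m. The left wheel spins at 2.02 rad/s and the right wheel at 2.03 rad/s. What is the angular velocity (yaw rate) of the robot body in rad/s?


omega = r*(wR - wL)/L = 0.144*(2.03 - (2.02))/0.742 = 0.0019

0.0019 rad/s


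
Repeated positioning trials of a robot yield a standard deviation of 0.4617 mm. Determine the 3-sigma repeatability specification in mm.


repeatability = 3*sigma = 3*0.4617 = 1.3851

1.3851 mm


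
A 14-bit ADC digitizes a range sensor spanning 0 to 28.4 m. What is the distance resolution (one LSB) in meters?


res = range / 2^n = 28.4/2^14 = 28.4/16384 = 0.0017

0.0017 m


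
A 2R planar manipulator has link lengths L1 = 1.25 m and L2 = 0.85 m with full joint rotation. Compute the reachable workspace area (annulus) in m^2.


r_max = L1 + L2 = 2.1000, r_min = |L1 - L2| = 0.4000
A = pi*(r_max^2 - r_min^2) = pi*(4.4100 - 0.1600) = 13.3518

13.3518 m^2


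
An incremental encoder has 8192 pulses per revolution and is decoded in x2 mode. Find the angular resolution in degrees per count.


resolution = 360 / (PPR * 2) = 360 / 16384 = 0.0220

0.0220 degrees


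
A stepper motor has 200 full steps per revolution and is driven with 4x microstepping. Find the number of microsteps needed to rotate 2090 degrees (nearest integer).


step_size = 360/(200*4) = 360/800 = 0.450000 deg
n = 2090/(360/800) = 2090*800/360 = 4644.4444 -> 4644

4644 steps


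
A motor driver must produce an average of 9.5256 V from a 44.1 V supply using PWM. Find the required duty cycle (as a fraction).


D = V_avg/V_supply = 9.5256/44.1 = 0.2160

0.2160


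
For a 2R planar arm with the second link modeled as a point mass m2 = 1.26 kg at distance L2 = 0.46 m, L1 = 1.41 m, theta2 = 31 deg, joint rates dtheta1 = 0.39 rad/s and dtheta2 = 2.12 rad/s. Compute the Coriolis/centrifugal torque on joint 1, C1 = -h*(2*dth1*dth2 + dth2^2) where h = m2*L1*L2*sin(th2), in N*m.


h = m2*L1*L2*sin(th2) = 1.26*1.41*0.46*sin(31 deg) = 0.420908
C1 = -h*(2*0.39*2.12 + 2.12^2) = -0.420908*6.1480 = -2.5877

-2.5877 N*m


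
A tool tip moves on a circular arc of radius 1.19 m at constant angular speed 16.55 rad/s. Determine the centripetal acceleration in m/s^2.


a_c = omega^2 * r = 16.55^2 * 1.19 = 325.9440

325.9440 m/s^2


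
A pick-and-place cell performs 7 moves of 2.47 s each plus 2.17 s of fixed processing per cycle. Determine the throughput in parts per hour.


T_cycle = 7*2.47 + 2.17 = 19.4600 s
rate = 3600/T = 184.9949

184.9949 parts/hour


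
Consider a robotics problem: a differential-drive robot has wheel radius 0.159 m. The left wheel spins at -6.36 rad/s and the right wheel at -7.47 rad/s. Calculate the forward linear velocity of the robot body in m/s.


v = r*(wR + wL)/2 = 0.159*(-7.47 + -6.36)/2 = -1.0995

-1.0995 m/s


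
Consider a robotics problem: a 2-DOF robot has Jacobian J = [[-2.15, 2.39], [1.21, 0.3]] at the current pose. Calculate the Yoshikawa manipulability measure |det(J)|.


det(J) = -2.15*0.3 - (2.39)*(1.21) = -3.5369
|det(J)| = 3.5369

3.5369


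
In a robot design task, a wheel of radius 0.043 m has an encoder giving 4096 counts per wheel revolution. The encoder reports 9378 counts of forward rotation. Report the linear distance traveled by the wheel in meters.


revs = 9378/4096 = 2.289551
d = revs * 2*pi*r = 2.289551 * 2*pi*0.043 = 0.6186

0.6186 m


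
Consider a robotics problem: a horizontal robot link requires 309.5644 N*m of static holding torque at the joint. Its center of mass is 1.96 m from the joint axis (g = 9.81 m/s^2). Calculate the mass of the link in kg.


m = tau / (g*L) = 309.5644 / (9.81 * 1.96) = 16.1000

16.1000 kg


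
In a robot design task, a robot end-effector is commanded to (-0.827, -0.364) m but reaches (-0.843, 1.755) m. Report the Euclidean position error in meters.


dx = -0.843 - (-0.827) = -0.0160, dy = 1.755 - (-0.364) = 2.1190
err = sqrt(0.000256 + 4.490161) = 2.1191

2.1191 m


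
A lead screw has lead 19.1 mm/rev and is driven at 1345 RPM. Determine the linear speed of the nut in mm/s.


v = lead * (RPM/60) = 19.1*1345/60 = 428.1583

428.1583 mm/s


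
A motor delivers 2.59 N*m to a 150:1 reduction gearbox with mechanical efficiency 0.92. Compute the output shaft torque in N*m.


tau_out = tau_in * N * eta = 2.59 * 150 * 0.92 = 357.4200

357.4200 N*m


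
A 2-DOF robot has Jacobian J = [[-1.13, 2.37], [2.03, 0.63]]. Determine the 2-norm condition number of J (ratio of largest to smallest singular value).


JJ^T eigenvalues: trace(JJ^T) = 11.4116, det(JJ^T) = det(J)^2 = 30.50352900
s_max^2 = (11.4116 + sqrt(8.21049856))/2 = 7.13849838
s_min^2 = (11.4116 - sqrt(8.21049856))/2 = 4.27310162
kappa = s_max/s_min = sqrt(7.13849838/4.27310162) = 1.2925

1.2925


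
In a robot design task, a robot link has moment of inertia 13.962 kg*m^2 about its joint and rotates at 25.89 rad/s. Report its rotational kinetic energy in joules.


KE = (1/2)*I*omega^2 = 0.5*13.962*25.89^2 = 4679.3092

4679.3092 J


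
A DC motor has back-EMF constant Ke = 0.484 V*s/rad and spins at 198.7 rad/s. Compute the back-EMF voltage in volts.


V_emf = Ke * omega = 0.484*198.7 = 96.1708

96.1708 V


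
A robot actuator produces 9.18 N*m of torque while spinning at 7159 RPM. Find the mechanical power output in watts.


omega = 7159 * 2*pi/60 = 749.688727 rad/s
P = tau * omega = 9.18 * 749.688727 = 6882.1425

6882.1425 W


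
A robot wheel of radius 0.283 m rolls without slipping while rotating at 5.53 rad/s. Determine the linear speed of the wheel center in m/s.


v = omega * r = 5.53 * 0.283 = 1.5650

1.5650 m/s


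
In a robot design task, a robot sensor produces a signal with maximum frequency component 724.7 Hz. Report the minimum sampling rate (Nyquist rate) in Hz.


f_s,min = 2*f_max = 2*724.7 = 1449.4000

1449.4000 Hz


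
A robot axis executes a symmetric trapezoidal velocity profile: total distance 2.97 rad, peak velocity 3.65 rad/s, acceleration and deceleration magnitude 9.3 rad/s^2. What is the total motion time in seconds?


t_acc = v/a = 3.65/9.3 = 0.392473 s
d_acc = v^2/(2a) = 0.716263 rad (each ramp)
d_cruise = 2.97 - 2*0.716263 = 1.537474 rad
t_cruise = 1.537474/3.65 = 0.421226 s
t_total = 2*0.392473 + 0.421226 = 1.2062

1.2062 s


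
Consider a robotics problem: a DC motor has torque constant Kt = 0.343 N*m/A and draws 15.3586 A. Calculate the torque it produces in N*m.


tau = Kt * I = 0.343*15.3586 = 5.2680

5.2680 N*m


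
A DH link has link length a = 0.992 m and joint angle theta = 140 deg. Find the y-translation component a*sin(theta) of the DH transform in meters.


a*sin(theta) = 0.992*sin(140 deg) = 0.6376

0.6376 m


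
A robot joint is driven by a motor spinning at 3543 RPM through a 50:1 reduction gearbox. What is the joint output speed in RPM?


omega_joint = omega_motor / N = 3543 / 50 = 70.8600

70.8600 RPM


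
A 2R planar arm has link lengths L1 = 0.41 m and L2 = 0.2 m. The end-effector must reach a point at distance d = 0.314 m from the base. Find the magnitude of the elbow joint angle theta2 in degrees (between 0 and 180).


cos(th2) = (d^2 - L1^2 - L2^2)/(2*L1*L2) = (0.314^2 - 0.41^2 - 0.2^2)/(2*0.41*0.2) = -0.66770732
th2 = acos(-0.66770732) = 131.8904 deg

131.8904 degrees


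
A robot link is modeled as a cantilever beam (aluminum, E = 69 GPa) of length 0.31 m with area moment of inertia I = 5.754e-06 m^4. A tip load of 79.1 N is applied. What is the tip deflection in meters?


delta = F*L^3/(3*E*I) = 79.1*0.31^3/(3*6.900e+10*5.754e-06)
      = 2.3564681/1191078 = 1.9784e-06

1.9784e-06 m
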